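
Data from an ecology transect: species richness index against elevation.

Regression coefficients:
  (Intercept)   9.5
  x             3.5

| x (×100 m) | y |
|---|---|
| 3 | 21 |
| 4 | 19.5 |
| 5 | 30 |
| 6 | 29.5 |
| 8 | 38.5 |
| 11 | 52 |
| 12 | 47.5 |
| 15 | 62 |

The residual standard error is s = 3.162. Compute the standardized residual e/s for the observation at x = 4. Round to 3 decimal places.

-1.265

ŷ = 9.5 + 3.5·4 = 23.5
e = 19.5 − 23.5 = -4
e/s = -4 / 3.162 = -1.265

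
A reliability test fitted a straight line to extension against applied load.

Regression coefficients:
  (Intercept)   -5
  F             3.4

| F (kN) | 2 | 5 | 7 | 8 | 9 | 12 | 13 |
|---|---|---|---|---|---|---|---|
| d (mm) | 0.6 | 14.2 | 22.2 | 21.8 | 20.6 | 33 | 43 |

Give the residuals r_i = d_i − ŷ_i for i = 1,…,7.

F=2: ŷ = -5 + 3.4·2 = 1.8; r = 0.6 − 1.8 = -1.2
F=5: ŷ = -5 + 3.4·5 = 12; r = 14.2 − 12 = 2.2
F=7: ŷ = -5 + 3.4·7 = 18.8; r = 22.2 − 18.8 = 3.4
F=8: ŷ = -5 + 3.4·8 = 22.2; r = 21.8 − 22.2 = -0.4
F=9: ŷ = -5 + 3.4·9 = 25.6; r = 20.6 − 25.6 = -5
F=12: ŷ = -5 + 3.4·12 = 35.8; r = 33 − 35.8 = -2.8
F=13: ŷ = -5 + 3.4·13 = 39.2; r = 43 − 39.2 = 3.8

-1.2, 2.2, 3.4, -0.4, -5, -2.8, 3.8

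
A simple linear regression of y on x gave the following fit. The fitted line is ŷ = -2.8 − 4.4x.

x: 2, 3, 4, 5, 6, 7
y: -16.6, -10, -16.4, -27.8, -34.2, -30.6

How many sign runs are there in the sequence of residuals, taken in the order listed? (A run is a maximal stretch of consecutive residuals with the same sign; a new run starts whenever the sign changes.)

4 runs

x=2: ŷ = -2.8 − 4.4·2 = -11.6; r = -16.6 − (-11.6) = -5
x=3: ŷ = -2.8 − 4.4·3 = -16; r = -10 − (-16) = 6
x=4: ŷ = -2.8 − 4.4·4 = -20.4; r = -16.4 − (-20.4) = 4
x=5: ŷ = -2.8 − 4.4·5 = -24.8; r = -27.8 − (-24.8) = -3
x=6: ŷ = -2.8 − 4.4·6 = -29.2; r = -34.2 − (-29.2) = -5
x=7: ŷ = -2.8 − 4.4·7 = -33.6; r = -30.6 − (-33.6) = 3
Signs: − + + − − +
Runs: −×1, +×2, −×2, +×1 → 4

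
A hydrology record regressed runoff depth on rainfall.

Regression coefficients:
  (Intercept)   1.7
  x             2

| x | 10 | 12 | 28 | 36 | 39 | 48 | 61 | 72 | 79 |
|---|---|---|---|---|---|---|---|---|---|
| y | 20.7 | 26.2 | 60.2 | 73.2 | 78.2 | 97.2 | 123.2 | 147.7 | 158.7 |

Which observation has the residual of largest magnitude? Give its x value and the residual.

x = 28, e = 2.5

x=10: ŷ = 1.7 + 2·10 = 21.7; e = 20.7 − 21.7 = -1
x=12: ŷ = 1.7 + 2·12 = 25.7; e = 26.2 − 25.7 = 0.5
x=28: ŷ = 1.7 + 2·28 = 57.7; e = 60.2 − 57.7 = 2.5
x=36: ŷ = 1.7 + 2·36 = 73.7; e = 73.2 − 73.7 = -0.5
x=39: ŷ = 1.7 + 2·39 = 79.7; e = 78.2 − 79.7 = -1.5
x=48: ŷ = 1.7 + 2·48 = 97.7; e = 97.2 − 97.7 = -0.5
x=61: ŷ = 1.7 + 2·61 = 123.7; e = 123.2 − 123.7 = -0.5
x=72: ŷ = 1.7 + 2·72 = 145.7; e = 147.7 − 145.7 = 2
x=79: ŷ = 1.7 + 2·79 = 159.7; e = 158.7 − 159.7 = -1
Largest |e| is 2.5 at x = 28, residual 2.5.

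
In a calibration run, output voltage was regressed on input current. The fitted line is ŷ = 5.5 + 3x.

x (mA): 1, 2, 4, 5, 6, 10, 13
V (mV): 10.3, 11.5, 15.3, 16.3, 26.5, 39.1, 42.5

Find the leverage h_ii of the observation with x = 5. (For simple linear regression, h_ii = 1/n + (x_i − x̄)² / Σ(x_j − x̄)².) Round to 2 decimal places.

h = 0.15

x̄ = (1 + 2 + 4 + 5 + 6 + 10 + 13)/7 = 5.85714
Σ(x − x̄)² = 23.5918 + 14.8776 + 3.44898 + 0.734694 + 0.0204082 + 17.1633 + 51.0204 = 110.857
h = 1/7 + (-0.857143)²/110.857 = 0.142857 + 0.00662739 = 0.15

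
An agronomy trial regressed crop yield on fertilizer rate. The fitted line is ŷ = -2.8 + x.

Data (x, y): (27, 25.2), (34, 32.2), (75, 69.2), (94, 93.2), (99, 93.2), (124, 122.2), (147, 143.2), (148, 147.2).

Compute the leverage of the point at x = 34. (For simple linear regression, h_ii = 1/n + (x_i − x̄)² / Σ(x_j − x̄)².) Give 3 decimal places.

h = 0.359

x̄ = (27 + 34 + 75 + 94 + 99 + 124 + 147 + 148)/8 = 93.5
Σ(x − x̄)² = 4422.25 + 3540.25 + 342.25 + 0.25 + 30.25 + 930.25 + 2862.25 + 2970.25 = 15098
h = 1/8 + (-59.5)²/15098 = 0.125 + 0.234485 = 0.359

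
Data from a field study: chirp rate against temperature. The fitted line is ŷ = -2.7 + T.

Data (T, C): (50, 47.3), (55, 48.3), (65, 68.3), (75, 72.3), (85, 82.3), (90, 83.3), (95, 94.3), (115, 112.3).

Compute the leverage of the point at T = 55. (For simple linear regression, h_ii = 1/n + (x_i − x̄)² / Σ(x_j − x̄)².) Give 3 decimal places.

h = 0.294

T̄ = (50 + 55 + 65 + 75 + 85 + 90 + 95 + 115)/8 = 78.75
Σ(T − T̄)² = 826.562 + 564.062 + 189.062 + 14.0625 + 39.0625 + 126.562 + 264.062 + 1314.06 = 3337.5
h = 1/8 + (-23.75)²/3337.5 = 0.125 + 0.169007 = 0.294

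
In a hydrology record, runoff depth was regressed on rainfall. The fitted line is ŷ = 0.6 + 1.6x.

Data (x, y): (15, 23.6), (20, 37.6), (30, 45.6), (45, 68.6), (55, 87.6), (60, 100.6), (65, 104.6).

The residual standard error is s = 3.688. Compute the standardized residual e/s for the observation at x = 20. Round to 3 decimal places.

1.356

ŷ = 0.6 + 1.6·20 = 32.6
e = 37.6 − 32.6 = 5
e/s = 5 / 3.688 = 1.356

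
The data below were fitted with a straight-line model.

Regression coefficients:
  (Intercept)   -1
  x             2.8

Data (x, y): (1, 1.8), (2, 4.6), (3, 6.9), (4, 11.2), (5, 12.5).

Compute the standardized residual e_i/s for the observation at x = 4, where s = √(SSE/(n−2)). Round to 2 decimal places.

1.41

x=1: ŷ = -1 + 2.8·1 = 1.8; e = 1.8 − 1.8 = 0
x=2: ŷ = -1 + 2.8·2 = 4.6; e = 4.6 − 4.6 = 0
x=3: ŷ = -1 + 2.8·3 = 7.4; e = 6.9 − 7.4 = -0.5
x=4: ŷ = -1 + 2.8·4 = 10.2; e = 11.2 − 10.2 = 1
x=5: ŷ = -1 + 2.8·5 = 13; e = 12.5 − 13 = -0.5
SSE = 0 + 0 + 0.25 + 1 + 0.25 = 1.5
s = √(1.5/3) = 0.707107
e/s = 1 / 0.707107 = 1.41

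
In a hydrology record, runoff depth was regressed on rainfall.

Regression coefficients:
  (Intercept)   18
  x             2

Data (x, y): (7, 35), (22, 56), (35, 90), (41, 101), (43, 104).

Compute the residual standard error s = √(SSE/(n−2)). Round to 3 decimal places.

x=7: ŷ = 18 + 2·7 = 32; e = 35 − 32 = 3
x=22: ŷ = 18 + 2·22 = 62; e = 56 − 62 = -6
x=35: ŷ = 18 + 2·35 = 88; e = 90 − 88 = 2
x=41: ŷ = 18 + 2·41 = 100; e = 101 − 100 = 1
x=43: ŷ = 18 + 2·43 = 104; e = 104 − 104 = 0
SSE = 9 + 36 + 4 + 1 + 0 = 50
s = √(50/3) = √16.6667 ≈ 4.082

s = 4.082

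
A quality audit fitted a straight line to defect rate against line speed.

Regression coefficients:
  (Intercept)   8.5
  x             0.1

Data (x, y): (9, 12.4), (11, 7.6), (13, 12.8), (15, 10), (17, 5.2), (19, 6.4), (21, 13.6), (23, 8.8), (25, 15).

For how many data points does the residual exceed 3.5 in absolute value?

x=9: ŷ = 8.5 + 0.1·9 = 9.4; e = 12.4 − 9.4 = 3
x=11: ŷ = 8.5 + 0.1·11 = 9.6; e = 7.6 − 9.6 = -2
x=13: ŷ = 8.5 + 0.1·13 = 9.8; e = 12.8 − 9.8 = 3
x=15: ŷ = 8.5 + 0.1·15 = 10; e = 10 − 10 = 0
x=17: ŷ = 8.5 + 0.1·17 = 10.2; e = 5.2 − 10.2 = -5
x=19: ŷ = 8.5 + 0.1·19 = 10.4; e = 6.4 − 10.4 = -4
x=21: ŷ = 8.5 + 0.1·21 = 10.6; e = 13.6 − 10.6 = 3
x=23: ŷ = 8.5 + 0.1·23 = 10.8; e = 8.8 − 10.8 = -2
x=25: ŷ = 8.5 + 0.1·25 = 11; e = 15 − 11 = 4
|e| > 3.5: x=17 (|e|=5), x=19 (|e|=4), x=25 (|e|=4) → 3

3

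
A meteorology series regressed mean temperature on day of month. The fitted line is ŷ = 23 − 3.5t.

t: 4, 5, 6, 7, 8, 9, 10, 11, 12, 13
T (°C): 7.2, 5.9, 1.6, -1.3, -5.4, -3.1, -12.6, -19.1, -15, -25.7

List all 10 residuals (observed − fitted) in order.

-1.8, 0.4, -0.4, 0.2, -0.4, 5.4, -0.6, -3.6, 4, -3.2

t=4: ŷ = 23 − 3.5·4 = 9; e = 7.2 − 9 = -1.8
t=5: ŷ = 23 − 3.5·5 = 5.5; e = 5.9 − 5.5 = 0.4
t=6: ŷ = 23 − 3.5·6 = 2; e = 1.6 − 2 = -0.4
t=7: ŷ = 23 − 3.5·7 = -1.5; e = -1.3 − (-1.5) = 0.2
t=8: ŷ = 23 − 3.5·8 = -5; e = -5.4 − (-5) = -0.4
t=9: ŷ = 23 − 3.5·9 = -8.5; e = -3.1 − (-8.5) = 5.4
t=10: ŷ = 23 − 3.5·10 = -12; e = -12.6 − (-12) = -0.6
t=11: ŷ = 23 − 3.5·11 = -15.5; e = -19.1 − (-15.5) = -3.6
t=12: ŷ = 23 − 3.5·12 = -19; e = -15 − (-19) = 4
t=13: ŷ = 23 − 3.5·13 = -22.5; e = -25.7 − (-22.5) = -3.2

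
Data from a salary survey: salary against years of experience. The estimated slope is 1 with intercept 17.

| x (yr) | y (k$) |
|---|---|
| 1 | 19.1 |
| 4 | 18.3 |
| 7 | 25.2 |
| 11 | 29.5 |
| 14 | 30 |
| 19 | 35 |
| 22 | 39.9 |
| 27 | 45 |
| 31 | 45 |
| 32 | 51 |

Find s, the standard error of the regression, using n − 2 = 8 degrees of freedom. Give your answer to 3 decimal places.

x=1: ŷ = 17 + 1 = 18; e = 19.1 − 18 = 1.1
x=4: ŷ = 17 + 4 = 21; e = 18.3 − 21 = -2.7
x=7: ŷ = 17 + 7 = 24; e = 25.2 − 24 = 1.2
x=11: ŷ = 17 + 11 = 28; e = 29.5 − 28 = 1.5
x=14: ŷ = 17 + 14 = 31; e = 30 − 31 = -1
x=19: ŷ = 17 + 19 = 36; e = 35 − 36 = -1
x=22: ŷ = 17 + 22 = 39; e = 39.9 − 39 = 0.9
x=27: ŷ = 17 + 27 = 44; e = 45 − 44 = 1
x=31: ŷ = 17 + 31 = 48; e = 45 − 48 = -3
x=32: ŷ = 17 + 32 = 49; e = 51 − 49 = 2
SSE = 1.21 + 7.29 + 1.44 + 2.25 + 1 + 1 + 0.81 + 1 + 9 + 4 = 29
s = √(29/8) = √3.625 ≈ 1.904

s = 1.904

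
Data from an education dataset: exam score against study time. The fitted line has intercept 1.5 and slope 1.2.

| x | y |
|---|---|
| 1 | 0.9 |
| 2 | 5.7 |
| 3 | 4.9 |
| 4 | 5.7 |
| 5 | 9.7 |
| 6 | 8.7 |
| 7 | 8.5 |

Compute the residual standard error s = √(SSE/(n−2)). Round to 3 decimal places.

x=1: ŷ = 1.5 + 1.2·1 = 2.7; e = 0.9 − 2.7 = -1.8
x=2: ŷ = 1.5 + 1.2·2 = 3.9; e = 5.7 − 3.9 = 1.8
x=3: ŷ = 1.5 + 1.2·3 = 5.1; e = 4.9 − 5.1 = -0.2
x=4: ŷ = 1.5 + 1.2·4 = 6.3; e = 5.7 − 6.3 = -0.6
x=5: ŷ = 1.5 + 1.2·5 = 7.5; e = 9.7 − 7.5 = 2.2
x=6: ŷ = 1.5 + 1.2·6 = 8.7; e = 8.7 − 8.7 = 0
x=7: ŷ = 1.5 + 1.2·7 = 9.9; e = 8.5 − 9.9 = -1.4
SSE = 3.24 + 3.24 + 0.04 + 0.36 + 4.84 + 0 + 1.96 = 13.68
s = √(13.68/5) = √2.736 ≈ 1.654

s = 1.654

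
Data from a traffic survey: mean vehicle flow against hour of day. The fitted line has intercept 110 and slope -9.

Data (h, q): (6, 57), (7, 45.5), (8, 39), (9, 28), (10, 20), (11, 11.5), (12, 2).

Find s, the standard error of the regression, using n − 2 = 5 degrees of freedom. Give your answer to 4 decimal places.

s = 1.0488

h=6: q̂ = 110 − 9·6 = 56; e = 57 − 56 = 1
h=7: q̂ = 110 − 9·7 = 47; e = 45.5 − 47 = -1.5
h=8: q̂ = 110 − 9·8 = 38; e = 39 − 38 = 1
h=9: q̂ = 110 − 9·9 = 29; e = 28 − 29 = -1
h=10: q̂ = 110 − 9·10 = 20; e = 20 − 20 = 0
h=11: q̂ = 110 − 9·11 = 11; e = 11.5 − 11 = 0.5
h=12: q̂ = 110 − 9·12 = 2; e = 2 − 2 = 0
SSE = 1 + 2.25 + 1 + 1 + 0 + 0.25 + 0 = 5.5
s = √(5.5/5) = √1.1 ≈ 1.0488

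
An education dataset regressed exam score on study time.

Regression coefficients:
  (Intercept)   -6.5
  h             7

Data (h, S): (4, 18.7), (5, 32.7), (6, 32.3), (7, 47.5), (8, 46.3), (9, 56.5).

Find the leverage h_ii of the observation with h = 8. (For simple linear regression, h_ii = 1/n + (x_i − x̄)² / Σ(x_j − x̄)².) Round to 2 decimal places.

h = 0.30

h̄ = (4 + 5 + 6 + 7 + 8 + 9)/6 = 6.5
Σ(h − h̄)² = 6.25 + 2.25 + 0.25 + 0.25 + 2.25 + 6.25 = 17.5
h = 1/6 + (1.5)²/17.5 = 0.166667 + 0.128571 = 0.30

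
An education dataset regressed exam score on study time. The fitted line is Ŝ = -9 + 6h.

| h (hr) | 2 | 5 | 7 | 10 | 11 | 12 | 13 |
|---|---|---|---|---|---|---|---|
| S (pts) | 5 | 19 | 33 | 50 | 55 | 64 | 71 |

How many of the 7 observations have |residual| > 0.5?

h=2: Ŝ = -9 + 6·2 = 3; e = 5 − 3 = 2
h=5: Ŝ = -9 + 6·5 = 21; e = 19 − 21 = -2
h=7: Ŝ = -9 + 6·7 = 33; e = 33 − 33 = 0
h=10: Ŝ = -9 + 6·10 = 51; e = 50 − 51 = -1
h=11: Ŝ = -9 + 6·11 = 57; e = 55 − 57 = -2
h=12: Ŝ = -9 + 6·12 = 63; e = 64 − 63 = 1
h=13: Ŝ = -9 + 6·13 = 69; e = 71 − 69 = 2
|e| > 0.5: h=2 (|e|=2), h=5 (|e|=2), h=10 (|e|=1), h=11 (|e|=2), h=12 (|e|=1), h=13 (|e|=2) → 6

6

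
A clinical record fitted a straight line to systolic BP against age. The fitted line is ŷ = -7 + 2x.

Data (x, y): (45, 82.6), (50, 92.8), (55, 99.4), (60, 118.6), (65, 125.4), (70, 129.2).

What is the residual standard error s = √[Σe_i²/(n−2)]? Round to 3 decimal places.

x=45: ŷ = -7 + 2·45 = 83; e = 82.6 − 83 = -0.4
x=50: ŷ = -7 + 2·50 = 93; e = 92.8 − 93 = -0.2
x=55: ŷ = -7 + 2·55 = 103; e = 99.4 − 103 = -3.6
x=60: ŷ = -7 + 2·60 = 113; e = 118.6 − 113 = 5.6
x=65: ŷ = -7 + 2·65 = 123; e = 125.4 − 123 = 2.4
x=70: ŷ = -7 + 2·70 = 133; e = 129.2 − 133 = -3.8
SSE = 0.16 + 0.04 + 12.96 + 31.36 + 5.76 + 14.44 = 64.72
s = √(64.72/4) = √16.18 ≈ 4.022

s = 4.022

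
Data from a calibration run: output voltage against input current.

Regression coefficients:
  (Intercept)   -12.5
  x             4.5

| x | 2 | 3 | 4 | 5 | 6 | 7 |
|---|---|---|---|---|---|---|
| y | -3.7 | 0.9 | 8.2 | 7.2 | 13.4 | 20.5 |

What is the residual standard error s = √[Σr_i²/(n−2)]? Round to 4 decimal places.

x=2: ŷ = -12.5 + 4.5·2 = -3.5; r = -3.7 − (-3.5) = -0.2
x=3: ŷ = -12.5 + 4.5·3 = 1; r = 0.9 − 1 = -0.1
x=4: ŷ = -12.5 + 4.5·4 = 5.5; r = 8.2 − 5.5 = 2.7
x=5: ŷ = -12.5 + 4.5·5 = 10; r = 7.2 − 10 = -2.8
x=6: ŷ = -12.5 + 4.5·6 = 14.5; r = 13.4 − 14.5 = -1.1
x=7: ŷ = -12.5 + 4.5·7 = 19; r = 20.5 − 19 = 1.5
SSE = 0.04 + 0.01 + 7.29 + 7.84 + 1.21 + 2.25 = 18.64
s = √(18.64/4) = √4.66 ≈ 2.1587

s = 2.1587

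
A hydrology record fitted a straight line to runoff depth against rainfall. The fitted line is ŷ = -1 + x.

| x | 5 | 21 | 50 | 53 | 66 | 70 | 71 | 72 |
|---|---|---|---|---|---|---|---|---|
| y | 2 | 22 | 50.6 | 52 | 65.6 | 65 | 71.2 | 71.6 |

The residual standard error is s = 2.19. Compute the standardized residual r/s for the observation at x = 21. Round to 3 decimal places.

ŷ = -1 + 21 = 20
r = 22 − 20 = 2
r/s = 2 / 2.19 = 0.913

0.913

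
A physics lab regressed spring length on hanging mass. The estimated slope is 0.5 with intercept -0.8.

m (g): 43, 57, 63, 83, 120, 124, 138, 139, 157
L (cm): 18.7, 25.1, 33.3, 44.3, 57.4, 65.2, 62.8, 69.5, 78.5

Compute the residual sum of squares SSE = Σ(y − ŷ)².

SSE = 80.16

m=43: ŷ = -0.8 + 0.5·43 = 20.7; r = 18.7 − 20.7 = -2
m=57: ŷ = -0.8 + 0.5·57 = 27.7; r = 25.1 − 27.7 = -2.6
m=63: ŷ = -0.8 + 0.5·63 = 30.7; r = 33.3 − 30.7 = 2.6
m=83: ŷ = -0.8 + 0.5·83 = 40.7; r = 44.3 − 40.7 = 3.6
m=120: ŷ = -0.8 + 0.5·120 = 59.2; r = 57.4 − 59.2 = -1.8
m=124: ŷ = -0.8 + 0.5·124 = 61.2; r = 65.2 − 61.2 = 4
m=138: ŷ = -0.8 + 0.5·138 = 68.2; r = 62.8 − 68.2 = -5.4
m=139: ŷ = -0.8 + 0.5·139 = 68.7; r = 69.5 − 68.7 = 0.8
m=157: ŷ = -0.8 + 0.5·157 = 77.7; r = 78.5 − 77.7 = 0.8
SSE = 4 + 6.76 + 6.76 + 12.96 + 3.24 + 16 + 29.16 + 0.64 + 0.64 = 80.16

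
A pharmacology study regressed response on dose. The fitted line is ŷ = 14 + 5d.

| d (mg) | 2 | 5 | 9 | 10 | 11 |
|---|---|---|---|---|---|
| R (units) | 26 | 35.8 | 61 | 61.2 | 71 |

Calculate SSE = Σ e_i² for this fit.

SSE = 30.08

d=2: ŷ = 14 + 5·2 = 24; e = 26 − 24 = 2
d=5: ŷ = 14 + 5·5 = 39; e = 35.8 − 39 = -3.2
d=9: ŷ = 14 + 5·9 = 59; e = 61 − 59 = 2
d=10: ŷ = 14 + 5·10 = 64; e = 61.2 − 64 = -2.8
d=11: ŷ = 14 + 5·11 = 69; e = 71 − 69 = 2
SSE = 4 + 10.24 + 4 + 7.84 + 4 = 30.08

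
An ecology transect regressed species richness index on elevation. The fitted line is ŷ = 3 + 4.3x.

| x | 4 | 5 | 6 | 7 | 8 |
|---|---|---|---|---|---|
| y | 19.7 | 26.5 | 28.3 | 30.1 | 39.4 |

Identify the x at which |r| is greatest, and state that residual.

x = 7, r = -3

x=4: ŷ = 3 + 4.3·4 = 20.2; r = 19.7 − 20.2 = -0.5
x=5: ŷ = 3 + 4.3·5 = 24.5; r = 26.5 − 24.5 = 2
x=6: ŷ = 3 + 4.3·6 = 28.8; r = 28.3 − 28.8 = -0.5
x=7: ŷ = 3 + 4.3·7 = 33.1; r = 30.1 − 33.1 = -3
x=8: ŷ = 3 + 4.3·8 = 37.4; r = 39.4 − 37.4 = 2
Largest |r| is 3 at x = 7, residual -3.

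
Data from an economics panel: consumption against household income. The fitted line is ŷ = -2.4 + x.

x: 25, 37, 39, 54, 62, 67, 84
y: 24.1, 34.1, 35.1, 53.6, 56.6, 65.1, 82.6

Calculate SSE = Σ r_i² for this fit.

x=25: ŷ = -2.4 + 25 = 22.6; r = 24.1 − 22.6 = 1.5
x=37: ŷ = -2.4 + 37 = 34.6; r = 34.1 − 34.6 = -0.5
x=39: ŷ = -2.4 + 39 = 36.6; r = 35.1 − 36.6 = -1.5
x=54: ŷ = -2.4 + 54 = 51.6; r = 53.6 − 51.6 = 2
x=62: ŷ = -2.4 + 62 = 59.6; r = 56.6 − 59.6 = -3
x=67: ŷ = -2.4 + 67 = 64.6; r = 65.1 − 64.6 = 0.5
x=84: ŷ = -2.4 + 84 = 81.6; r = 82.6 − 81.6 = 1
SSE = 2.25 + 0.25 + 2.25 + 4 + 9 + 0.25 + 1 = 19

SSE = 19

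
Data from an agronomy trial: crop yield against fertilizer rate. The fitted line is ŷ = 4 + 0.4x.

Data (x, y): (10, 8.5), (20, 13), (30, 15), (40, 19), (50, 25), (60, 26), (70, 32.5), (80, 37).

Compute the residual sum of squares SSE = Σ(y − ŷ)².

SSE = 9.5

x=10: ŷ = 4 + 0.4·10 = 8; r = 8.5 − 8 = 0.5
x=20: ŷ = 4 + 0.4·20 = 12; r = 13 − 12 = 1
x=30: ŷ = 4 + 0.4·30 = 16; r = 15 − 16 = -1
x=40: ŷ = 4 + 0.4·40 = 20; r = 19 − 20 = -1
x=50: ŷ = 4 + 0.4·50 = 24; r = 25 − 24 = 1
x=60: ŷ = 4 + 0.4·60 = 28; r = 26 − 28 = -2
x=70: ŷ = 4 + 0.4·70 = 32; r = 32.5 − 32 = 0.5
x=80: ŷ = 4 + 0.4·80 = 36; r = 37 − 36 = 1
SSE = 0.25 + 1 + 1 + 1 + 1 + 4 + 0.25 + 1 = 9.5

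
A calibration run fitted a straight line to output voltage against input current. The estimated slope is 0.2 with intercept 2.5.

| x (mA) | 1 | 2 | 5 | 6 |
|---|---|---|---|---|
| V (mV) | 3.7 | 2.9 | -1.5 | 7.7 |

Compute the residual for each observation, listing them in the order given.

x=1: V̂ = 2.5 + 0.2·1 = 2.7; r = 3.7 − 2.7 = 1
x=2: V̂ = 2.5 + 0.2·2 = 2.9; r = 2.9 − 2.9 = 0
x=5: V̂ = 2.5 + 0.2·5 = 3.5; r = -1.5 − 3.5 = -5
x=6: V̂ = 2.5 + 0.2·6 = 3.7; r = 7.7 − 3.7 = 4

1, 0, -5, 4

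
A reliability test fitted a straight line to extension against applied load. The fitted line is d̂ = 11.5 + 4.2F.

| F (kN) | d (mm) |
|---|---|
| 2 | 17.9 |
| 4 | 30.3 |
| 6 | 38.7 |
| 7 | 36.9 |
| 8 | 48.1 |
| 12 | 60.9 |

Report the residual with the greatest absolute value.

F=2: d̂ = 11.5 + 4.2·2 = 19.9; r = 17.9 − 19.9 = -2
F=4: d̂ = 11.5 + 4.2·4 = 28.3; r = 30.3 − 28.3 = 2
F=6: d̂ = 11.5 + 4.2·6 = 36.7; r = 38.7 − 36.7 = 2
F=7: d̂ = 11.5 + 4.2·7 = 40.9; r = 36.9 − 40.9 = -4
F=8: d̂ = 11.5 + 4.2·8 = 45.1; r = 48.1 − 45.1 = 3
F=12: d̂ = 11.5 + 4.2·12 = 61.9; r = 60.9 − 61.9 = -1
Largest |r| is 4 at F = 7, residual -4.

r = -4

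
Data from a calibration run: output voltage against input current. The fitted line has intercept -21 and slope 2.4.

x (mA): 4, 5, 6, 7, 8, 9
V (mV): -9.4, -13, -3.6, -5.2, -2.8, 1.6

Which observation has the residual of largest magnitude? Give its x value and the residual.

x = 5, e = -4

x=4: ŷ = -21 + 2.4·4 = -11.4; e = -9.4 − (-11.4) = 2
x=5: ŷ = -21 + 2.4·5 = -9; e = -13 − (-9) = -4
x=6: ŷ = -21 + 2.4·6 = -6.6; e = -3.6 − (-6.6) = 3
x=7: ŷ = -21 + 2.4·7 = -4.2; e = -5.2 − (-4.2) = -1
x=8: ŷ = -21 + 2.4·8 = -1.8; e = -2.8 − (-1.8) = -1
x=9: ŷ = -21 + 2.4·9 = 0.6; e = 1.6 − 0.6 = 1
Largest |e| is 4 at x = 5, residual -4.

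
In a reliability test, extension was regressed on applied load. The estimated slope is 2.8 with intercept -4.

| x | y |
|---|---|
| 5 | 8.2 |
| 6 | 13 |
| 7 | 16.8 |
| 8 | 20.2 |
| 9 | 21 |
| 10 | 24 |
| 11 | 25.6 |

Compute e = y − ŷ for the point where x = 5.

e = -1.8

ŷ = -4 + 2.8·5 = 10
e = 8.2 − 10 = -1.8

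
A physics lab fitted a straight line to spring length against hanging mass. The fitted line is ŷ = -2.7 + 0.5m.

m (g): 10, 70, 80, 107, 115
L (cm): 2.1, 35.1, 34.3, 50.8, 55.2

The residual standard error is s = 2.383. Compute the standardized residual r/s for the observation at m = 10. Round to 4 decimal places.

-0.0839

ŷ = -2.7 + 0.5·10 = 2.3
r = 2.1 − 2.3 = -0.2
r/s = -0.2 / 2.383 = -0.0839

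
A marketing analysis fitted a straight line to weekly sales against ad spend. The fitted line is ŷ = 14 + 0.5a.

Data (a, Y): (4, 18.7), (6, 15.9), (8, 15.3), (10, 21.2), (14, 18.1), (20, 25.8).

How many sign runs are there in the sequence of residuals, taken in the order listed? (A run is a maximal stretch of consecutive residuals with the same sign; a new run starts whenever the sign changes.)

5 runs

a=4: ŷ = 14 + 0.5·4 = 16; r = 18.7 − 16 = 2.7
a=6: ŷ = 14 + 0.5·6 = 17; r = 15.9 − 17 = -1.1
a=8: ŷ = 14 + 0.5·8 = 18; r = 15.3 − 18 = -2.7
a=10: ŷ = 14 + 0.5·10 = 19; r = 21.2 − 19 = 2.2
a=14: ŷ = 14 + 0.5·14 = 21; r = 18.1 − 21 = -2.9
a=20: ŷ = 14 + 0.5·20 = 24; r = 25.8 − 24 = 1.8
Signs: + − − + − +
Runs: +×1, −×2, +×1, −×1, +×1 → 5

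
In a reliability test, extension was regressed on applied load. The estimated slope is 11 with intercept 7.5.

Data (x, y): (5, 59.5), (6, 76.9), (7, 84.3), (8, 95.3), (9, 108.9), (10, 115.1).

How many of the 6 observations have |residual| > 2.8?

2

x=5: ŷ = 7.5 + 11·5 = 62.5; r = 59.5 − 62.5 = -3
x=6: ŷ = 7.5 + 11·6 = 73.5; r = 76.9 − 73.5 = 3.4
x=7: ŷ = 7.5 + 11·7 = 84.5; r = 84.3 − 84.5 = -0.2
x=8: ŷ = 7.5 + 11·8 = 95.5; r = 95.3 − 95.5 = -0.2
x=9: ŷ = 7.5 + 11·9 = 106.5; r = 108.9 − 106.5 = 2.4
x=10: ŷ = 7.5 + 11·10 = 117.5; r = 115.1 − 117.5 = -2.4
|r| > 2.8: x=5 (|r|=3), x=6 (|r|=3.4) → 2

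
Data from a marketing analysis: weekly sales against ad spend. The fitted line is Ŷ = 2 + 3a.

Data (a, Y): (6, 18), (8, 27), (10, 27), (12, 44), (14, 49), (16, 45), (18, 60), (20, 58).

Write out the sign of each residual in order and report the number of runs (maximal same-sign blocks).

7 runs

a=6: Ŷ = 2 + 3·6 = 20; e = 18 − 20 = -2
a=8: Ŷ = 2 + 3·8 = 26; e = 27 − 26 = 1
a=10: Ŷ = 2 + 3·10 = 32; e = 27 − 32 = -5
a=12: Ŷ = 2 + 3·12 = 38; e = 44 − 38 = 6
a=14: Ŷ = 2 + 3·14 = 44; e = 49 − 44 = 5
a=16: Ŷ = 2 + 3·16 = 50; e = 45 − 50 = -5
a=18: Ŷ = 2 + 3·18 = 56; e = 60 − 56 = 4
a=20: Ŷ = 2 + 3·20 = 62; e = 58 − 62 = -4
Signs: − + − + + − + −
Runs: −×1, +×1, −×1, +×2, −×1, +×1, −×1 → 7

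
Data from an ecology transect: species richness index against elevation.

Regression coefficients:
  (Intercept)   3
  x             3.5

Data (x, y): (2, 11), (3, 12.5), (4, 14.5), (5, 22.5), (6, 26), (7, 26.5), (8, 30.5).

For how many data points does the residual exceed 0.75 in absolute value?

6

x=2: ŷ = 3 + 3.5·2 = 10; r = 11 − 10 = 1
x=3: ŷ = 3 + 3.5·3 = 13.5; r = 12.5 − 13.5 = -1
x=4: ŷ = 3 + 3.5·4 = 17; r = 14.5 − 17 = -2.5
x=5: ŷ = 3 + 3.5·5 = 20.5; r = 22.5 − 20.5 = 2
x=6: ŷ = 3 + 3.5·6 = 24; r = 26 − 24 = 2
x=7: ŷ = 3 + 3.5·7 = 27.5; r = 26.5 − 27.5 = -1
x=8: ŷ = 3 + 3.5·8 = 31; r = 30.5 − 31 = -0.5
|r| > 0.75: x=2 (|r|=1), x=3 (|r|=1), x=4 (|r|=2.5), x=5 (|r|=2), x=6 (|r|=2), x=7 (|r|=1) → 6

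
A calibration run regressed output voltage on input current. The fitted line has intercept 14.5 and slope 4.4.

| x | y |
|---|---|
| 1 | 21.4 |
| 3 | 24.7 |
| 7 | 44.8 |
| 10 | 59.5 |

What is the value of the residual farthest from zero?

x=1: ŷ = 14.5 + 4.4·1 = 18.9; e = 21.4 − 18.9 = 2.5
x=3: ŷ = 14.5 + 4.4·3 = 27.7; e = 24.7 − 27.7 = -3
x=7: ŷ = 14.5 + 4.4·7 = 45.3; e = 44.8 − 45.3 = -0.5
x=10: ŷ = 14.5 + 4.4·10 = 58.5; e = 59.5 − 58.5 = 1
Largest |e| is 3 at x = 3, residual -3.

e = -3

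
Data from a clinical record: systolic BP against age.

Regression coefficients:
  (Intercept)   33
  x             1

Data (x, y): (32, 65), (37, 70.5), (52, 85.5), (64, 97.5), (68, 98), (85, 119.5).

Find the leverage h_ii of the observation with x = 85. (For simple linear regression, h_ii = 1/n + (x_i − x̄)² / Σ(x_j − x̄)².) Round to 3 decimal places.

h = 0.577

x̄ = (32 + 37 + 52 + 64 + 68 + 85)/6 = 56.3333
Σ(x − x̄)² = 592.111 + 373.778 + 18.7778 + 58.7778 + 136.111 + 821.778 = 2001.33
h = 1/6 + (28.6667)²/2001.33 = 0.166667 + 0.410615 = 0.577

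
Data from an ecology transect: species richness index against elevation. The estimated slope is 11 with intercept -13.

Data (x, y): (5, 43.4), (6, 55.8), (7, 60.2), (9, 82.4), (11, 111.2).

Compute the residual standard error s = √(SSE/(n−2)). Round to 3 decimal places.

x=5: ŷ = -13 + 11·5 = 42; r = 43.4 − 42 = 1.4
x=6: ŷ = -13 + 11·6 = 53; r = 55.8 − 53 = 2.8
x=7: ŷ = -13 + 11·7 = 64; r = 60.2 − 64 = -3.8
x=9: ŷ = -13 + 11·9 = 86; r = 82.4 − 86 = -3.6
x=11: ŷ = -13 + 11·11 = 108; r = 111.2 − 108 = 3.2
SSE = 1.96 + 7.84 + 14.44 + 12.96 + 10.24 = 47.44
s = √(47.44/3) = √15.8133 ≈ 3.977

s = 3.977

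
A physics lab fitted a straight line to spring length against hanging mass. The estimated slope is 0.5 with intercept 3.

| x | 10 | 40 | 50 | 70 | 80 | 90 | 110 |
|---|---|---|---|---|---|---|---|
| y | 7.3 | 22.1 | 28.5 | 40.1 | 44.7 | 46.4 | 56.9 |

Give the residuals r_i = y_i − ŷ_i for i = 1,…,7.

x=10: ŷ = 3 + 0.5·10 = 8; r = 7.3 − 8 = -0.7
x=40: ŷ = 3 + 0.5·40 = 23; r = 22.1 − 23 = -0.9
x=50: ŷ = 3 + 0.5·50 = 28; r = 28.5 − 28 = 0.5
x=70: ŷ = 3 + 0.5·70 = 38; r = 40.1 − 38 = 2.1
x=80: ŷ = 3 + 0.5·80 = 43; r = 44.7 − 43 = 1.7
x=90: ŷ = 3 + 0.5·90 = 48; r = 46.4 − 48 = -1.6
x=110: ŷ = 3 + 0.5·110 = 58; r = 56.9 − 58 = -1.1

-0.7, -0.9, 0.5, 2.1, 1.7, -1.6, -1.1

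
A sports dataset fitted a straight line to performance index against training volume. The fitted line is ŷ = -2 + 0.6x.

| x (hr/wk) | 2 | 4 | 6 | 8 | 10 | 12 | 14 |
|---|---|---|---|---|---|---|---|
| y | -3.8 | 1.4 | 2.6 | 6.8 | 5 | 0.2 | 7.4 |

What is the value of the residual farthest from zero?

e = -5

x=2: ŷ = -2 + 0.6·2 = -0.8; e = -3.8 − (-0.8) = -3
x=4: ŷ = -2 + 0.6·4 = 0.4; e = 1.4 − 0.4 = 1
x=6: ŷ = -2 + 0.6·6 = 1.6; e = 2.6 − 1.6 = 1
x=8: ŷ = -2 + 0.6·8 = 2.8; e = 6.8 − 2.8 = 4
x=10: ŷ = -2 + 0.6·10 = 4; e = 5 − 4 = 1
x=12: ŷ = -2 + 0.6·12 = 5.2; e = 0.2 − 5.2 = -5
x=14: ŷ = -2 + 0.6·14 = 6.4; e = 7.4 − 6.4 = 1
Largest |e| is 5 at x = 12, residual -5.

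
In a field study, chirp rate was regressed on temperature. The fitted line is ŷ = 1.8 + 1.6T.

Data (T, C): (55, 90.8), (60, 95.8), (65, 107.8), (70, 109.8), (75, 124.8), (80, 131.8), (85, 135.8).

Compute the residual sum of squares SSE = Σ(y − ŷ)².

T=55: ŷ = 1.8 + 1.6·55 = 89.8; r = 90.8 − 89.8 = 1
T=60: ŷ = 1.8 + 1.6·60 = 97.8; r = 95.8 − 97.8 = -2
T=65: ŷ = 1.8 + 1.6·65 = 105.8; r = 107.8 − 105.8 = 2
T=70: ŷ = 1.8 + 1.6·70 = 113.8; r = 109.8 − 113.8 = -4
T=75: ŷ = 1.8 + 1.6·75 = 121.8; r = 124.8 − 121.8 = 3
T=80: ŷ = 1.8 + 1.6·80 = 129.8; r = 131.8 − 129.8 = 2
T=85: ŷ = 1.8 + 1.6·85 = 137.8; r = 135.8 − 137.8 = -2
SSE = 1 + 4 + 4 + 16 + 9 + 4 + 4 = 42

SSE = 42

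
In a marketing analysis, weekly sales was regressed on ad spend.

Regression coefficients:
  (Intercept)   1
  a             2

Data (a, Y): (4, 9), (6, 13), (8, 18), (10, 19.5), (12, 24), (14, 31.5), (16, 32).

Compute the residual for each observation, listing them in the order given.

a=4: Ŷ = 1 + 2·4 = 9; r = 9 − 9 = 0
a=6: Ŷ = 1 + 2·6 = 13; r = 13 − 13 = 0
a=8: Ŷ = 1 + 2·8 = 17; r = 18 − 17 = 1
a=10: Ŷ = 1 + 2·10 = 21; r = 19.5 − 21 = -1.5
a=12: Ŷ = 1 + 2·12 = 25; r = 24 − 25 = -1
a=14: Ŷ = 1 + 2·14 = 29; r = 31.5 − 29 = 2.5
a=16: Ŷ = 1 + 2·16 = 33; r = 32 − 33 = -1

0, 0, 1, -1.5, -1, 2.5, -1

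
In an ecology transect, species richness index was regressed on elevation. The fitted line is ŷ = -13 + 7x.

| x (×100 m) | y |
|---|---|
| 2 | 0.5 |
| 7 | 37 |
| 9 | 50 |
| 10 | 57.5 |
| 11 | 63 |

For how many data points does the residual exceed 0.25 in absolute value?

4

x=2: ŷ = -13 + 7·2 = 1; e = 0.5 − 1 = -0.5
x=7: ŷ = -13 + 7·7 = 36; e = 37 − 36 = 1
x=9: ŷ = -13 + 7·9 = 50; e = 50 − 50 = 0
x=10: ŷ = -13 + 7·10 = 57; e = 57.5 − 57 = 0.5
x=11: ŷ = -13 + 7·11 = 64; e = 63 − 64 = -1
|e| > 0.25: x=2 (|e|=0.5), x=7 (|e|=1), x=10 (|e|=0.5), x=11 (|e|=1) → 4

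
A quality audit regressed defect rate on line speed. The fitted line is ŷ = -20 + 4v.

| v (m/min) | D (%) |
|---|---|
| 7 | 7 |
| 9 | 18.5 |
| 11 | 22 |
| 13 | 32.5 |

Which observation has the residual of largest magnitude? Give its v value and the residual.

v = 9, e = 2.5

v=7: ŷ = -20 + 4·7 = 8; e = 7 − 8 = -1
v=9: ŷ = -20 + 4·9 = 16; e = 18.5 − 16 = 2.5
v=11: ŷ = -20 + 4·11 = 24; e = 22 − 24 = -2
v=13: ŷ = -20 + 4·13 = 32; e = 32.5 − 32 = 0.5
Largest |e| is 2.5 at v = 9, residual 2.5.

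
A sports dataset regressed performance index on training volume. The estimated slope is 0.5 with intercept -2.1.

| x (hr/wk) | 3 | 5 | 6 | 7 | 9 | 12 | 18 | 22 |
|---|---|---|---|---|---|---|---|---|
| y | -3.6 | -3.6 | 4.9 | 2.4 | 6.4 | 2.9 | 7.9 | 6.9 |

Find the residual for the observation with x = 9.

ŷ = -2.1 + 0.5·9 = 2.4
r = 6.4 − 2.4 = 4

r = 4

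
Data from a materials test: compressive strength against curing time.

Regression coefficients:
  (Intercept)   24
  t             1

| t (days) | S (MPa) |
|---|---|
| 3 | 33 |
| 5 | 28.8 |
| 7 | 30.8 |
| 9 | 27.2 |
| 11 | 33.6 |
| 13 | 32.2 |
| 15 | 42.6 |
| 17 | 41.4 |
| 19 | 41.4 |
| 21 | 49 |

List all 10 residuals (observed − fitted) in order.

t=3: Ŝ = 24 + 3 = 27; e = 33 − 27 = 6
t=5: Ŝ = 24 + 5 = 29; e = 28.8 − 29 = -0.2
t=7: Ŝ = 24 + 7 = 31; e = 30.8 − 31 = -0.2
t=9: Ŝ = 24 + 9 = 33; e = 27.2 − 33 = -5.8
t=11: Ŝ = 24 + 11 = 35; e = 33.6 − 35 = -1.4
t=13: Ŝ = 24 + 13 = 37; e = 32.2 − 37 = -4.8
t=15: Ŝ = 24 + 15 = 39; e = 42.6 − 39 = 3.6
t=17: Ŝ = 24 + 17 = 41; e = 41.4 − 41 = 0.4
t=19: Ŝ = 24 + 19 = 43; e = 41.4 − 43 = -1.6
t=21: Ŝ = 24 + 21 = 45; e = 49 − 45 = 4

6, -0.2, -0.2, -5.8, -1.4, -4.8, 3.6, 0.4, -1.6, 4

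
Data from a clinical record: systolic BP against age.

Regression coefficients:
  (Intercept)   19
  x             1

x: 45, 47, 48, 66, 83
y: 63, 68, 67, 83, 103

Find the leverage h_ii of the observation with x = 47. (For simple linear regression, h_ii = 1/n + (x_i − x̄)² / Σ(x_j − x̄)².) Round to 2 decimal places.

h = 0.31

x̄ = (45 + 47 + 48 + 66 + 83)/5 = 57.8
Σ(x − x̄)² = 163.84 + 116.64 + 96.04 + 67.24 + 635.04 = 1078.8
h = 1/5 + (-10.8)²/1078.8 = 0.2 + 0.10812 = 0.31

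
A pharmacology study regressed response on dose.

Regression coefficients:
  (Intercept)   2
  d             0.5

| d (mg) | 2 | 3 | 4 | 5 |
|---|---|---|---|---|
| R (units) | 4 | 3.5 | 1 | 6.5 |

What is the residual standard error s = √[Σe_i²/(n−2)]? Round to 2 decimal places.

s = 2.65

d=2: R̂ = 2 + 0.5·2 = 3; e = 4 − 3 = 1
d=3: R̂ = 2 + 0.5·3 = 3.5; e = 3.5 − 3.5 = 0
d=4: R̂ = 2 + 0.5·4 = 4; e = 1 − 4 = -3
d=5: R̂ = 2 + 0.5·5 = 4.5; e = 6.5 − 4.5 = 2
SSE = 1 + 0 + 9 + 4 = 14
s = √(14/2) = √7 ≈ 2.65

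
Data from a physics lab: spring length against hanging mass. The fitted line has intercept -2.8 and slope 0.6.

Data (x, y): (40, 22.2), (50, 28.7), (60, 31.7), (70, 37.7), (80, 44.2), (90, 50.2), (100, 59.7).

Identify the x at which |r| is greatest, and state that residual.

x=40: ŷ = -2.8 + 0.6·40 = 21.2; r = 22.2 − 21.2 = 1
x=50: ŷ = -2.8 + 0.6·50 = 27.2; r = 28.7 − 27.2 = 1.5
x=60: ŷ = -2.8 + 0.6·60 = 33.2; r = 31.7 − 33.2 = -1.5
x=70: ŷ = -2.8 + 0.6·70 = 39.2; r = 37.7 − 39.2 = -1.5
x=80: ŷ = -2.8 + 0.6·80 = 45.2; r = 44.2 − 45.2 = -1
x=90: ŷ = -2.8 + 0.6·90 = 51.2; r = 50.2 − 51.2 = -1
x=100: ŷ = -2.8 + 0.6·100 = 57.2; r = 59.7 − 57.2 = 2.5
Largest |r| is 2.5 at x = 100, residual 2.5.

x = 100, r = 2.5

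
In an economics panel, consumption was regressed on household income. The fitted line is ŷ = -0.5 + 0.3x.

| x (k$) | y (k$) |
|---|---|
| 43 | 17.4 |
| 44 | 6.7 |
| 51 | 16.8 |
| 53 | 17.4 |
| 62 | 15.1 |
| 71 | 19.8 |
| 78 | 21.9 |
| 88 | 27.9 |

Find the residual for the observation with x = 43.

r = 5

ŷ = -0.5 + 0.3·43 = 12.4
r = 17.4 − 12.4 = 5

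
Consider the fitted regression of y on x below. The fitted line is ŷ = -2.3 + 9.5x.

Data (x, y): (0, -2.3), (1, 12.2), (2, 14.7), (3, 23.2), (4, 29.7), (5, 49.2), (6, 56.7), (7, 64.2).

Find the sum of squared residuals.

SSE = 94

x=0: ŷ = -2.3 + 9.5·0 = -2.3; r = -2.3 − (-2.3) = 0
x=1: ŷ = -2.3 + 9.5·1 = 7.2; r = 12.2 − 7.2 = 5
x=2: ŷ = -2.3 + 9.5·2 = 16.7; r = 14.7 − 16.7 = -2
x=3: ŷ = -2.3 + 9.5·3 = 26.2; r = 23.2 − 26.2 = -3
x=4: ŷ = -2.3 + 9.5·4 = 35.7; r = 29.7 − 35.7 = -6
x=5: ŷ = -2.3 + 9.5·5 = 45.2; r = 49.2 − 45.2 = 4
x=6: ŷ = -2.3 + 9.5·6 = 54.7; r = 56.7 − 54.7 = 2
x=7: ŷ = -2.3 + 9.5·7 = 64.2; r = 64.2 − 64.2 = 0
SSE = 0 + 25 + 4 + 9 + 36 + 16 + 4 + 0 = 94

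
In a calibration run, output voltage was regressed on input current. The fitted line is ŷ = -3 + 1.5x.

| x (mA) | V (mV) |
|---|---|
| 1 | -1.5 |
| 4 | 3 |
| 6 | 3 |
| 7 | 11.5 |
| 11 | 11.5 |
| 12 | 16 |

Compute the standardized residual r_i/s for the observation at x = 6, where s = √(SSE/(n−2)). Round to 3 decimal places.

-1.095

x=1: ŷ = -3 + 1.5·1 = -1.5; r = -1.5 − (-1.5) = 0
x=4: ŷ = -3 + 1.5·4 = 3; r = 3 − 3 = 0
x=6: ŷ = -3 + 1.5·6 = 6; r = 3 − 6 = -3
x=7: ŷ = -3 + 1.5·7 = 7.5; r = 11.5 − 7.5 = 4
x=11: ŷ = -3 + 1.5·11 = 13.5; r = 11.5 − 13.5 = -2
x=12: ŷ = -3 + 1.5·12 = 15; r = 16 − 15 = 1
SSE = 0 + 0 + 9 + 16 + 4 + 1 = 30
s = √(30/4) = 2.73861
r/s = -3 / 2.73861 = -1.095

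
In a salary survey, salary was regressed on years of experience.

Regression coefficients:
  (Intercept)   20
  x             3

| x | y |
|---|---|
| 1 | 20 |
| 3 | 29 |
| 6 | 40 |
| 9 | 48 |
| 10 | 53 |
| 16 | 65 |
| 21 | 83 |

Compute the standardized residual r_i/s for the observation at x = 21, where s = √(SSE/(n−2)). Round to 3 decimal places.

x=1: ŷ = 20 + 3·1 = 23; r = 20 − 23 = -3
x=3: ŷ = 20 + 3·3 = 29; r = 29 − 29 = 0
x=6: ŷ = 20 + 3·6 = 38; r = 40 − 38 = 2
x=9: ŷ = 20 + 3·9 = 47; r = 48 − 47 = 1
x=10: ŷ = 20 + 3·10 = 50; r = 53 − 50 = 3
x=16: ŷ = 20 + 3·16 = 68; r = 65 − 68 = -3
x=21: ŷ = 20 + 3·21 = 83; r = 83 − 83 = 0
SSE = 9 + 0 + 4 + 1 + 9 + 9 + 0 = 32
s = √(32/5) = 2.52982
r/s = 0 / 2.52982 = 0.000

0.000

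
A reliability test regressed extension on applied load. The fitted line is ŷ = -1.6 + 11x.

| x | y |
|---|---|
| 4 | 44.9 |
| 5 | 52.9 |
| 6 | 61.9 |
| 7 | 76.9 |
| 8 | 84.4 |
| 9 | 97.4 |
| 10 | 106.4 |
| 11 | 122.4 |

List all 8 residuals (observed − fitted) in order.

x=4: ŷ = -1.6 + 11·4 = 42.4; r = 44.9 − 42.4 = 2.5
x=5: ŷ = -1.6 + 11·5 = 53.4; r = 52.9 − 53.4 = -0.5
x=6: ŷ = -1.6 + 11·6 = 64.4; r = 61.9 − 64.4 = -2.5
x=7: ŷ = -1.6 + 11·7 = 75.4; r = 76.9 − 75.4 = 1.5
x=8: ŷ = -1.6 + 11·8 = 86.4; r = 84.4 − 86.4 = -2
x=9: ŷ = -1.6 + 11·9 = 97.4; r = 97.4 − 97.4 = 0
x=10: ŷ = -1.6 + 11·10 = 108.4; r = 106.4 − 108.4 = -2
x=11: ŷ = -1.6 + 11·11 = 119.4; r = 122.4 − 119.4 = 3

2.5, -0.5, -2.5, 1.5, -2, 0, -2, 3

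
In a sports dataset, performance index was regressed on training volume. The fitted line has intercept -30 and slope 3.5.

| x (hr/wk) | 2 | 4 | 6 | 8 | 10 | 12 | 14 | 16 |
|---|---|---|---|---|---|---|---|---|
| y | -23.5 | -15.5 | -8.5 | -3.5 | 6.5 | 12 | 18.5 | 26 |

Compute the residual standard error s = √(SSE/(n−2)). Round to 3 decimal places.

s = 0.957

x=2: ŷ = -30 + 3.5·2 = -23; e = -23.5 − (-23) = -0.5
x=4: ŷ = -30 + 3.5·4 = -16; e = -15.5 − (-16) = 0.5
x=6: ŷ = -30 + 3.5·6 = -9; e = -8.5 − (-9) = 0.5
x=8: ŷ = -30 + 3.5·8 = -2; e = -3.5 − (-2) = -1.5
x=10: ŷ = -30 + 3.5·10 = 5; e = 6.5 − 5 = 1.5
x=12: ŷ = -30 + 3.5·12 = 12; e = 12 − 12 = 0
x=14: ŷ = -30 + 3.5·14 = 19; e = 18.5 − 19 = -0.5
x=16: ŷ = -30 + 3.5·16 = 26; e = 26 − 26 = 0
SSE = 0.25 + 0.25 + 0.25 + 2.25 + 2.25 + 0 + 0.25 + 0 = 5.5
s = √(5.5/6) = √0.916667 ≈ 0.957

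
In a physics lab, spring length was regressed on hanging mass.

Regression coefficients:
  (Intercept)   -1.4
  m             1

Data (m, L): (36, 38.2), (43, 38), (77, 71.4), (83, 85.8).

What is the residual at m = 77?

r = -4.2

ŷ = -1.4 + 77 = 75.6
r = 71.4 − 75.6 = -4.2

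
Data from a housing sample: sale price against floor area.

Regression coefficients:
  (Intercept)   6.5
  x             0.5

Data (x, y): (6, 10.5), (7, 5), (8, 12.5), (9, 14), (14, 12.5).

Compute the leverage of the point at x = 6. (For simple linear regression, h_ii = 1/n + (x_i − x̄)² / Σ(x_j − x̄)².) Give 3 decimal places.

h = 0.402

x̄ = (6 + 7 + 8 + 9 + 14)/5 = 8.8
Σ(x − x̄)² = 7.84 + 3.24 + 0.64 + 0.04 + 27.04 = 38.8
h = 1/5 + (-2.8)²/38.8 = 0.2 + 0.202062 = 0.402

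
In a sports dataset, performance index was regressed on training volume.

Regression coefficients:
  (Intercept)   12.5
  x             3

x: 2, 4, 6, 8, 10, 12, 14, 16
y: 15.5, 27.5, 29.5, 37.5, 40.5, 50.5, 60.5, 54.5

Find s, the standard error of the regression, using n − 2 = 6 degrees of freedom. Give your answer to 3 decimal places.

x=2: ŷ = 12.5 + 3·2 = 18.5; e = 15.5 − 18.5 = -3
x=4: ŷ = 12.5 + 3·4 = 24.5; e = 27.5 − 24.5 = 3
x=6: ŷ = 12.5 + 3·6 = 30.5; e = 29.5 − 30.5 = -1
x=8: ŷ = 12.5 + 3·8 = 36.5; e = 37.5 − 36.5 = 1
x=10: ŷ = 12.5 + 3·10 = 42.5; e = 40.5 − 42.5 = -2
x=12: ŷ = 12.5 + 3·12 = 48.5; e = 50.5 − 48.5 = 2
x=14: ŷ = 12.5 + 3·14 = 54.5; e = 60.5 − 54.5 = 6
x=16: ŷ = 12.5 + 3·16 = 60.5; e = 54.5 − 60.5 = -6
SSE = 9 + 9 + 1 + 1 + 4 + 4 + 36 + 36 = 100
s = √(100/6) = √16.6667 ≈ 4.082

s = 4.082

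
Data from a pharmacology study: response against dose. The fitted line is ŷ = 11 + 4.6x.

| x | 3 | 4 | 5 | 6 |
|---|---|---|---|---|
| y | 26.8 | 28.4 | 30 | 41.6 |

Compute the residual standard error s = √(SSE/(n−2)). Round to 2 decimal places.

s = 3.87

x=3: ŷ = 11 + 4.6·3 = 24.8; e = 26.8 − 24.8 = 2
x=4: ŷ = 11 + 4.6·4 = 29.4; e = 28.4 − 29.4 = -1
x=5: ŷ = 11 + 4.6·5 = 34; e = 30 − 34 = -4
x=6: ŷ = 11 + 4.6·6 = 38.6; e = 41.6 − 38.6 = 3
SSE = 4 + 1 + 16 + 9 = 30
s = √(30/2) = √15 ≈ 3.87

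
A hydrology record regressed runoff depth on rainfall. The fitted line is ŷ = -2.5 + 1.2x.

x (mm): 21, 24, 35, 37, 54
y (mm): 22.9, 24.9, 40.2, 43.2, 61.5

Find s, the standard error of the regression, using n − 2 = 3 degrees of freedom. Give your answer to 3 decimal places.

s = 1.268

x=21: ŷ = -2.5 + 1.2·21 = 22.7; r = 22.9 − 22.7 = 0.2
x=24: ŷ = -2.5 + 1.2·24 = 26.3; r = 24.9 − 26.3 = -1.4
x=35: ŷ = -2.5 + 1.2·35 = 39.5; r = 40.2 − 39.5 = 0.7
x=37: ŷ = -2.5 + 1.2·37 = 41.9; r = 43.2 − 41.9 = 1.3
x=54: ŷ = -2.5 + 1.2·54 = 62.3; r = 61.5 − 62.3 = -0.8
SSE = 0.04 + 1.96 + 0.49 + 1.69 + 0.64 = 4.82
s = √(4.82/3) = √1.60667 ≈ 1.268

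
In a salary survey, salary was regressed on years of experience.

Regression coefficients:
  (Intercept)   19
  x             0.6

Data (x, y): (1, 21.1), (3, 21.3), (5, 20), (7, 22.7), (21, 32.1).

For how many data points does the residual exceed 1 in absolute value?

2

x=1: ŷ = 19 + 0.6·1 = 19.6; e = 21.1 − 19.6 = 1.5
x=3: ŷ = 19 + 0.6·3 = 20.8; e = 21.3 − 20.8 = 0.5
x=5: ŷ = 19 + 0.6·5 = 22; e = 20 − 22 = -2
x=7: ŷ = 19 + 0.6·7 = 23.2; e = 22.7 − 23.2 = -0.5
x=21: ŷ = 19 + 0.6·21 = 31.6; e = 32.1 − 31.6 = 0.5
|e| > 1: x=1 (|e|=1.5), x=5 (|e|=2) → 2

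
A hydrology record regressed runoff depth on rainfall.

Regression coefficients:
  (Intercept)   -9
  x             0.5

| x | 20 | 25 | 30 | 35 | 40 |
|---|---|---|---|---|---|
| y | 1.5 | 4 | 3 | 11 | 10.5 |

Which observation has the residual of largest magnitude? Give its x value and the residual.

x = 30, r = -3

x=20: ŷ = -9 + 0.5·20 = 1; r = 1.5 − 1 = 0.5
x=25: ŷ = -9 + 0.5·25 = 3.5; r = 4 − 3.5 = 0.5
x=30: ŷ = -9 + 0.5·30 = 6; r = 3 − 6 = -3
x=35: ŷ = -9 + 0.5·35 = 8.5; r = 11 − 8.5 = 2.5
x=40: ŷ = -9 + 0.5·40 = 11; r = 10.5 − 11 = -0.5
Largest |r| is 3 at x = 30, residual -3.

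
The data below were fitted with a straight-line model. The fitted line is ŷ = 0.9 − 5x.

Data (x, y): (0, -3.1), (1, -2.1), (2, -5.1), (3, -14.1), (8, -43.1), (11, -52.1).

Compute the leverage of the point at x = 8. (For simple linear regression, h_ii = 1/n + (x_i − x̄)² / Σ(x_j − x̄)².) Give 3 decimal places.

h = 0.322

x̄ = (0 + 1 + 2 + 3 + 8 + 11)/6 = 4.16667
Σ(x − x̄)² = 17.3611 + 10.0278 + 4.69444 + 1.36111 + 14.6944 + 46.6944 = 94.8333
h = 1/6 + (3.83333)²/94.8333 = 0.166667 + 0.15495 = 0.322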